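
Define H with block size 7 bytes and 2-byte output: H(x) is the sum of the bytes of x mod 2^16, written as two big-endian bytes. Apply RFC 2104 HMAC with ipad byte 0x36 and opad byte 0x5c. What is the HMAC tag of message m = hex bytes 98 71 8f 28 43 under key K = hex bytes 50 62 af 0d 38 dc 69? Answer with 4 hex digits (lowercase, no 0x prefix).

Key hex bytes 50 62 af 0d 38 dc 69 is exactly B = 7 bytes: K' = 50 62 af 0d 38 dc 69.
K' ⊕ ipad = 66 54 99 3b 0e ea 5f.  K' ⊕ opad = 0c 3e f3 51 64 80 35.
Inner input = (K'⊕ipad) ∥ m = 66 54 99 3b 0e ea 5f ∥ 98 71 8f 28 43.
Inner hash: sum = 102+84+153+59+14+234+95+152+113+143+40+67 = 1256 → 04 e8.
Outer input = (K'⊕opad) ∥ inner = 0c 3e f3 51 64 80 35 ∥ 04 e8.
Outer hash (tag): sum = 12+62+243+81+100+128+53+4+232 = 915 → 03 93.

0393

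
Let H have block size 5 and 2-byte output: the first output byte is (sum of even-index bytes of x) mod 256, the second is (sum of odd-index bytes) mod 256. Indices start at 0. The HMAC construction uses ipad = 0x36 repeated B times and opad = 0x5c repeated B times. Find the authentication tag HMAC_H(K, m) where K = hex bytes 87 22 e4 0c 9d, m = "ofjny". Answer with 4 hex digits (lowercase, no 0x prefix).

f4d0

Key hex bytes 87 22 e4 0c 9d is exactly B = 5 bytes: K' = 87 22 e4 0c 9d.
K' ⊕ ipad = b1 14 d2 3a ab.  K' ⊕ opad = db 7e b8 50 c1.
Inner input = (K'⊕ipad) ∥ m = b1 14 d2 3a ab ∥ 6f 66 6a 6e 79.
Inner hash: even-index sum = 770 mod 256 = 2; odd-index sum = 416 mod 256 = 160 → 02 a0.
Outer input = (K'⊕opad) ∥ inner = db 7e b8 50 c1 ∥ 02 a0.
Outer hash (tag): even-index sum = 756 mod 256 = 244; odd-index sum = 208 mod 256 = 208 → f4 d0.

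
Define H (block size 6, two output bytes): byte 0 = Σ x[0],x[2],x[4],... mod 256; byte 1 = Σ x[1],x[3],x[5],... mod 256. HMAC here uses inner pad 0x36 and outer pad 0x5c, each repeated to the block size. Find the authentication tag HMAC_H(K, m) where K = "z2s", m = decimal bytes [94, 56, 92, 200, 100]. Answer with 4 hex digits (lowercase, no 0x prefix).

Key "z2s" = 7a 32 73 is 3 bytes ≤ B = 6; zero-pad to 6 bytes: K' = 7a 32 73 00 00 00.
K' ⊕ ipad = 4c 04 45 36 36 36.  K' ⊕ opad = 26 6e 2f 5c 5c 5c.
Inner input = (K'⊕ipad) ∥ m = 4c 04 45 36 36 36 ∥ 5e 38 5c c8 64.
Inner hash: even-index sum = 485 mod 256 = 229; odd-index sum = 368 mod 256 = 112 → e5 70.
Outer input = (K'⊕opad) ∥ inner = 26 6e 2f 5c 5c 5c ∥ e5 70.
Outer hash (tag): even-index sum = 406 mod 256 = 150; odd-index sum = 406 mod 256 = 150 → 96 96.

9696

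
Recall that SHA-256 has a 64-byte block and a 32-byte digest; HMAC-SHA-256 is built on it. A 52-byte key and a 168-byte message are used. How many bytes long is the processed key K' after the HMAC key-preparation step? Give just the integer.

Key is 52 ≤ 64 bytes, zero-padded: |K'| = 64.

64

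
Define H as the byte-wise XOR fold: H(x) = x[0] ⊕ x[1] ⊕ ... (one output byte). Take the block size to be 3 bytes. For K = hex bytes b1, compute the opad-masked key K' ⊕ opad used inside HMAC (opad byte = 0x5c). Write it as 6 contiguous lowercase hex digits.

ed5c5c

Key hex bytes b1 is 1 byte ≤ B = 3; zero-pad to 3 bytes: K' = b1 00 00.
XOR each byte with 0x5c: b1⊕5c=ed, 00⊕5c=5c, 00⊕5c=5c.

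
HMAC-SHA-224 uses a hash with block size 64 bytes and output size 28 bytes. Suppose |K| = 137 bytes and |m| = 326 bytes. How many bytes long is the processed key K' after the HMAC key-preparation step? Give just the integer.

Key is 137 > 64 bytes, so it is hashed to 28 bytes then zero-padded to 64: |K'| = 64.

64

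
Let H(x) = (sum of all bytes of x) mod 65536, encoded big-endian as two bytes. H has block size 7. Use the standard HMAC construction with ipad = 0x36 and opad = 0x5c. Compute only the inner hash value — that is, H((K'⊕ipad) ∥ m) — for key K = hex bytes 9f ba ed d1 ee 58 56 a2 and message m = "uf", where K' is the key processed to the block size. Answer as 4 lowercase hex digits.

Key hex bytes 9f ba ed d1 ee 58 56 a2 is 8 bytes > B = 7, so hash it first: H(key) = 05 55, then zero-pad to 7 bytes: K' = 05 55 00 00 00 00 00.
K' ⊕ ipad = 33 63 36 36 36 36 36.
Inner input = 33 63 36 36 36 36 36 ∥ 75 66.
Inner hash: sum = 51+99+54+54+54+54+54+117+102 = 639 → 02 7f.

027f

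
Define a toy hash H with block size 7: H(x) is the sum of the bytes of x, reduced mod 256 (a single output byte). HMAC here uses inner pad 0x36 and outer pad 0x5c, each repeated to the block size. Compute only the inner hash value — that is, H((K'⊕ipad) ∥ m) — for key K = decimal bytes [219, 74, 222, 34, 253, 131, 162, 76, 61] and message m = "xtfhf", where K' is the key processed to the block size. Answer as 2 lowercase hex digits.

Key decimal bytes [219, 74, 222, 34, 253, 131, 162, 76, 61] = db 4a de 22 fd 83 a2 4c 3d is 9 bytes > B = 7, so hash it first: H(key) = d0, then zero-pad to 7 bytes: K' = d0 00 00 00 00 00 00.
K' ⊕ ipad = e6 36 36 36 36 36 36.
Inner input = e6 36 36 36 36 36 36 ∥ 78 74 66 68 66.
Inner hash: sum = 230+54+54+54+54+54+54+120+116+102+104+102 = 1098; mod 256 = 74 → 4a.

4a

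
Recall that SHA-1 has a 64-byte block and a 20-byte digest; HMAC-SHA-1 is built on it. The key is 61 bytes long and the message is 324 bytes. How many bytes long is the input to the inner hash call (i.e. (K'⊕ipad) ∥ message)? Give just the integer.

Key is 61 ≤ 64 bytes, zero-padded: |K'| = 64.
Inner input = (K'⊕ipad) ∥ m → 64 + 324 = 388 bytes.

388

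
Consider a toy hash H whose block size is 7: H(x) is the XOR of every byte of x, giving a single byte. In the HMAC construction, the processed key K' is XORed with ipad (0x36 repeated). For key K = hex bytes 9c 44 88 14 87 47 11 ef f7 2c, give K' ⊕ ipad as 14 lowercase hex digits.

97363636363636

Key hex bytes 9c 44 88 14 87 47 11 ef f7 2c is 10 bytes > B = 7, so hash it first: H(key) = a1, then zero-pad to 7 bytes: K' = a1 00 00 00 00 00 00.
XOR each byte with 0x36: a1⊕36=97, 00⊕36=36, 00⊕36=36, 00⊕36=36, 00⊕36=36, 00⊕36=36, 00⊕36=36.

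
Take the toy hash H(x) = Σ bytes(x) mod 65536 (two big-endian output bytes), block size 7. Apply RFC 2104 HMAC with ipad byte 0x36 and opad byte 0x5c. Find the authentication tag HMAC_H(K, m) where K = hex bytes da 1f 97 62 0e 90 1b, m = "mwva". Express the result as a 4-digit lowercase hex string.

040b

Key hex bytes da 1f 97 62 0e 90 1b is exactly B = 7 bytes: K' = da 1f 97 62 0e 90 1b.
K' ⊕ ipad = ec 29 a1 54 38 a6 2d.  K' ⊕ opad = 86 43 cb 3e 52 cc 47.
Inner input = (K'⊕ipad) ∥ m = ec 29 a1 54 38 a6 2d ∥ 6d 77 76 61.
Inner hash: sum = 236+41+161+84+56+166+45+109+119+118+97 = 1232 → 04 d0.
Outer input = (K'⊕opad) ∥ inner = 86 43 cb 3e 52 cc 47 ∥ 04 d0.
Outer hash (tag): sum = 134+67+203+62+82+204+71+4+208 = 1035 → 04 0b.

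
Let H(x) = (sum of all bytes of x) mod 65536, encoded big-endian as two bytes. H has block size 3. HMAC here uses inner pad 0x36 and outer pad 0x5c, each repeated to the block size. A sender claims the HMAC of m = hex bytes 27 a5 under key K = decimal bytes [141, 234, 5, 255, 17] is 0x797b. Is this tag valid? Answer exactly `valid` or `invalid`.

Key decimal bytes [141, 234, 5, 255, 17] = 8d ea 05 ff 11 is 5 bytes > B = 3, so hash it first: H(key) = 02 8c, then zero-pad to 3 bytes: K' = 02 8c 00.
K' ⊕ ipad = 34 ba 36; K' ⊕ opad = 5e d0 5c.
Inner hash: sum = 52+186+54+39+165 = 496 → 01 f0.
Outer hash (recomputed tag): sum = 94+208+92+1+240 = 635 → 02 7b.
Recomputed tag = 027b; claimed = 797b → mismatch.

invalid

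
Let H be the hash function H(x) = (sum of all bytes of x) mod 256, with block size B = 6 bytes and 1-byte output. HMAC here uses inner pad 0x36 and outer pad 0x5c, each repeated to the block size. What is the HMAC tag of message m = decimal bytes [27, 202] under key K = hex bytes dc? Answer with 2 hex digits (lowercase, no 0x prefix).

Key hex bytes dc is 1 byte ≤ B = 6; zero-pad to 6 bytes: K' = dc 00 00 00 00 00.
K' ⊕ ipad = ea 36 36 36 36 36.  K' ⊕ opad = 80 5c 5c 5c 5c 5c.
Inner input = (K'⊕ipad) ∥ m = ea 36 36 36 36 36 ∥ 1b ca.
Inner hash: sum = 234+54+54+54+54+54+27+202 = 733; mod 256 = 221 → dd.
Outer input = (K'⊕opad) ∥ inner = 80 5c 5c 5c 5c 5c ∥ dd.
Outer hash (tag): sum = 128+92+92+92+92+92+221 = 809; mod 256 = 41 → 29.

29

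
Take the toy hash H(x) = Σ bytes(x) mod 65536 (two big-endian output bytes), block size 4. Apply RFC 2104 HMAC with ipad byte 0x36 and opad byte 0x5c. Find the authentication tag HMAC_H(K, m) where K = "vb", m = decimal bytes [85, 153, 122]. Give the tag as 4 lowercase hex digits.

018a

Key "vb" = 76 62 is 2 bytes ≤ B = 4; zero-pad to 4 bytes: K' = 76 62 00 00.
K' ⊕ ipad = 40 54 36 36.  K' ⊕ opad = 2a 3e 5c 5c.
Inner input = (K'⊕ipad) ∥ m = 40 54 36 36 ∥ 55 99 7a.
Inner hash: sum = 64+84+54+54+85+153+122 = 616 → 02 68.
Outer input = (K'⊕opad) ∥ inner = 2a 3e 5c 5c ∥ 02 68.
Outer hash (tag): sum = 42+62+92+92+2+104 = 394 → 01 8a.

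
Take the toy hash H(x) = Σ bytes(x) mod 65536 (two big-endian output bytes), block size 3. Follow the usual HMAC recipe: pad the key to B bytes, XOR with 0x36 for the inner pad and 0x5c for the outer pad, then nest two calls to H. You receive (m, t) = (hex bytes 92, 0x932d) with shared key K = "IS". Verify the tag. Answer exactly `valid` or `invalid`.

invalid

Key "IS" = 49 53 is 2 bytes ≤ B = 3; zero-pad to 3 bytes: K' = 49 53 00.
K' ⊕ ipad = 7f 65 36; K' ⊕ opad = 15 0f 5c.
Inner hash: sum = 127+101+54+146 = 428 → 01 ac.
Outer hash (recomputed tag): sum = 21+15+92+1+172 = 301 → 01 2d.
Recomputed tag = 012d; claimed = 932d → mismatch.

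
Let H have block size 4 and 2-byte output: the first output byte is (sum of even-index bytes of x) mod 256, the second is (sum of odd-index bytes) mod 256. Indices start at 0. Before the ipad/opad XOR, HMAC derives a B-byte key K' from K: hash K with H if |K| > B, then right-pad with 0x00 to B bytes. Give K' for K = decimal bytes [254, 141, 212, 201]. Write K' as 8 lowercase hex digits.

Key decimal bytes [254, 141, 212, 201] = fe 8d d4 c9 is exactly B = 4 bytes: K' = fe 8d d4 c9.

fe8dd4c9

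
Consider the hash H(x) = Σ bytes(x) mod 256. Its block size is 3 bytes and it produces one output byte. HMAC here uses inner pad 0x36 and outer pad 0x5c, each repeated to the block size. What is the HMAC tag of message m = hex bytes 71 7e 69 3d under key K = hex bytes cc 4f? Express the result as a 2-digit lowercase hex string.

3d

Key hex bytes cc 4f is 2 bytes ≤ B = 3; zero-pad to 3 bytes: K' = cc 4f 00.
K' ⊕ ipad = fa 79 36.  K' ⊕ opad = 90 13 5c.
Inner input = (K'⊕ipad) ∥ m = fa 79 36 ∥ 71 7e 69 3d.
Inner hash: sum = 250+121+54+113+126+105+61 = 830; mod 256 = 62 → 3e.
Outer input = (K'⊕opad) ∥ inner = 90 13 5c ∥ 3e.
Outer hash (tag): sum = 144+19+92+62 = 317; mod 256 = 61 → 3d.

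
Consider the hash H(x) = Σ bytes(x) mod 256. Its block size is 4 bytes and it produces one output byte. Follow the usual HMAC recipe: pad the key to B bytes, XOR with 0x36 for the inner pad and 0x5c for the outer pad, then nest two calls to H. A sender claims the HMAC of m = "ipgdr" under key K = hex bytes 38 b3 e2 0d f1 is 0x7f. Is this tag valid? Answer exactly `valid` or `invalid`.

Key hex bytes 38 b3 e2 0d f1 is 5 bytes > B = 4, so hash it first: H(key) = cb, then zero-pad to 4 bytes: K' = cb 00 00 00.
K' ⊕ ipad = fd 36 36 36; K' ⊕ opad = 97 5c 5c 5c.
Inner hash: sum = 253+54+54+54+105+112+103+100+114 = 949; mod 256 = 181 → b5.
Outer hash (recomputed tag): sum = 151+92+92+92+181 = 608; mod 256 = 96 → 60.
Recomputed tag = 60; claimed = 7f → mismatch.

invalid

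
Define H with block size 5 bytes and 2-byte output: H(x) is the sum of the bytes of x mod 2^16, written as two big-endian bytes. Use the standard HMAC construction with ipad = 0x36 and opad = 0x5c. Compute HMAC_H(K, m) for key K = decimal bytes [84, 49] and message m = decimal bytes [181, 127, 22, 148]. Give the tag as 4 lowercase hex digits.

0274

Key decimal bytes [84, 49] = 54 31 is 2 bytes ≤ B = 5; zero-pad to 5 bytes: K' = 54 31 00 00 00.
K' ⊕ ipad = 62 07 36 36 36.  K' ⊕ opad = 08 6d 5c 5c 5c.
Inner input = (K'⊕ipad) ∥ m = 62 07 36 36 36 ∥ b5 7f 16 94.
Inner hash: sum = 98+7+54+54+54+181+127+22+148 = 745 → 02 e9.
Outer input = (K'⊕opad) ∥ inner = 08 6d 5c 5c 5c ∥ 02 e9.
Outer hash (tag): sum = 8+109+92+92+92+2+233 = 628 → 02 74.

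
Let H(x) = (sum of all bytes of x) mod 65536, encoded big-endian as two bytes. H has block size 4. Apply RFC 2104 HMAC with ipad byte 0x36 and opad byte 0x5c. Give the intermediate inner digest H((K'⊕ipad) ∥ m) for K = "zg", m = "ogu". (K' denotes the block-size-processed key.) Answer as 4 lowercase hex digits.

Key "zg" = 7a 67 is 2 bytes ≤ B = 4; zero-pad to 4 bytes: K' = 7a 67 00 00.
K' ⊕ ipad = 4c 51 36 36.
Inner input = 4c 51 36 36 ∥ 6f 67 75.
Inner hash: sum = 76+81+54+54+111+103+117 = 596 → 02 54.

0254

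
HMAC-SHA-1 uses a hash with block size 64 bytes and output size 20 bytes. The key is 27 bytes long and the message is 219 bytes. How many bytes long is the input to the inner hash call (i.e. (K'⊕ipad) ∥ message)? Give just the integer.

Key is 27 ≤ 64 bytes, zero-padded: |K'| = 64.
Inner input = (K'⊕ipad) ∥ m → 64 + 219 = 283 bytes.

283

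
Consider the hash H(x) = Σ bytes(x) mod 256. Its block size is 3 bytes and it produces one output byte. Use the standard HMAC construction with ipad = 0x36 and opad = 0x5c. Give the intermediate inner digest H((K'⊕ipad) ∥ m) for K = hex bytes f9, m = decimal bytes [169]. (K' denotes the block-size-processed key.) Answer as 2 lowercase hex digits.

Key hex bytes f9 is 1 byte ≤ B = 3; zero-pad to 3 bytes: K' = f9 00 00.
K' ⊕ ipad = cf 36 36.
Inner input = cf 36 36 ∥ a9.
Inner hash: sum = 207+54+54+169 = 484; mod 256 = 228 → e4.

e4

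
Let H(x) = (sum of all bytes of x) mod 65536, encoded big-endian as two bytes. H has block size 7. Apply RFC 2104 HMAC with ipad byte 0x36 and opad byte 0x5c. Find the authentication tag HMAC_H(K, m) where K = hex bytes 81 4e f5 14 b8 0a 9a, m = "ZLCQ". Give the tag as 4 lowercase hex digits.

Key hex bytes 81 4e f5 14 b8 0a 9a is exactly B = 7 bytes: K' = 81 4e f5 14 b8 0a 9a.
K' ⊕ ipad = b7 78 c3 22 8e 3c ac.  K' ⊕ opad = dd 12 a9 48 e4 56 c6.
Inner input = (K'⊕ipad) ∥ m = b7 78 c3 22 8e 3c ac ∥ 5a 4c 43 51.
Inner hash: sum = 183+120+195+34+142+60+172+90+76+67+81 = 1220 → 04 c4.
Outer input = (K'⊕opad) ∥ inner = dd 12 a9 48 e4 56 c6 ∥ 04 c4.
Outer hash (tag): sum = 221+18+169+72+228+86+198+4+196 = 1192 → 04 a8.

04a8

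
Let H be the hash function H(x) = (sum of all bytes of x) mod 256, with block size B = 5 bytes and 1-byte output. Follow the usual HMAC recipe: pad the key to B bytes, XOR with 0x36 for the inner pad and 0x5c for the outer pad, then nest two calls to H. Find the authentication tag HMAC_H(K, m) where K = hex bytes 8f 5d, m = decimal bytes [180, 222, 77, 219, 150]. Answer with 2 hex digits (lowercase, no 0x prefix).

Key hex bytes 8f 5d is 2 bytes ≤ B = 5; zero-pad to 5 bytes: K' = 8f 5d 00 00 00.
K' ⊕ ipad = b9 6b 36 36 36.  K' ⊕ opad = d3 01 5c 5c 5c.
Inner input = (K'⊕ipad) ∥ m = b9 6b 36 36 36 ∥ b4 de 4d db 96.
Inner hash: sum = 185+107+54+54+54+180+222+77+219+150 = 1302; mod 256 = 22 → 16.
Outer input = (K'⊕opad) ∥ inner = d3 01 5c 5c 5c ∥ 16.
Outer hash (tag): sum = 211+1+92+92+92+22 = 510; mod 256 = 254 → fe.

fe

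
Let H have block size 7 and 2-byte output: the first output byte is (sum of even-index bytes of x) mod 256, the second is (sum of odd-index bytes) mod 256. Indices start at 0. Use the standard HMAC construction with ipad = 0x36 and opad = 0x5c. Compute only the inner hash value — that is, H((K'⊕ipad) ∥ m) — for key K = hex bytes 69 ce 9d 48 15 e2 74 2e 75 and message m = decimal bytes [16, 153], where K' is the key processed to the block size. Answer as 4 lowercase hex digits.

6d8c

Key hex bytes 69 ce 9d 48 15 e2 74 2e 75 is 9 bytes > B = 7, so hash it first: H(key) = 04 26, then zero-pad to 7 bytes: K' = 04 26 00 00 00 00 00.
K' ⊕ ipad = 32 10 36 36 36 36 36.
Inner input = 32 10 36 36 36 36 36 ∥ 10 99.
Inner hash: even-index sum = 365 mod 256 = 109; odd-index sum = 140 mod 256 = 140 → 6d 8c.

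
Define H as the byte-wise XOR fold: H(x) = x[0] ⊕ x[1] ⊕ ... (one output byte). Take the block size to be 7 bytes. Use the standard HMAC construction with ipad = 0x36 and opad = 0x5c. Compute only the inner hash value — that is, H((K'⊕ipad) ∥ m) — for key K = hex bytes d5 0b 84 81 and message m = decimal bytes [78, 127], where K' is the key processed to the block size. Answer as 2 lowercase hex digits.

dc

Key hex bytes d5 0b 84 81 is 4 bytes ≤ B = 7; zero-pad to 7 bytes: K' = d5 0b 84 81 00 00 00.
K' ⊕ ipad = e3 3d b2 b7 36 36 36.
Inner input = e3 3d b2 b7 36 36 36 ∥ 4e 7f.
Inner hash: XOR e3⊕3d⊕b2⊕b7⊕36⊕36⊕36⊕4e⊕7f = dc.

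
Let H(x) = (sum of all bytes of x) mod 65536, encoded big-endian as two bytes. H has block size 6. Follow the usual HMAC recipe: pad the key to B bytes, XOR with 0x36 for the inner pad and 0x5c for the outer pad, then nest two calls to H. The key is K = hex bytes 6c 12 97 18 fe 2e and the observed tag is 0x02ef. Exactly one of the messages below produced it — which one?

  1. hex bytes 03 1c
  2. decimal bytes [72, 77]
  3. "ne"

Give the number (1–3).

1

Key hex bytes 6c 12 97 18 fe 2e is exactly B = 6 bytes: K' = 6c 12 97 18 fe 2e.
K' ⊕ ipad = 5a 24 a1 2e c8 18; K' ⊕ opad = 30 4e cb 44 a2 72.
m1: inner = H(5a 24 a1 2e c8 18 03 1c) = 02 4c; tag = H(30 4e cb 44 a2 72 02 4c) = 02ef ← matches
m2: inner = H(5a 24 a1 2e c8 18 48 4d) = 02 c2; tag = H(30 4e cb 44 a2 72 02 c2) = 0365
m3: inner = H(5a 24 a1 2e c8 18 6e 65) = 03 00; tag = H(30 4e cb 44 a2 72 03 00) = 02a4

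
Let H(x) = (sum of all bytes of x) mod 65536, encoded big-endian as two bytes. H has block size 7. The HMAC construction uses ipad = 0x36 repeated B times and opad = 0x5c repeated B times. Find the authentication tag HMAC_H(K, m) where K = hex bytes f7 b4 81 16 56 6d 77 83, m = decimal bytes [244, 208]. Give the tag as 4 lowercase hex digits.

Key hex bytes f7 b4 81 16 56 6d 77 83 is 8 bytes > B = 7, so hash it first: H(key) = 03 ff, then zero-pad to 7 bytes: K' = 03 ff 00 00 00 00 00.
K' ⊕ ipad = 35 c9 36 36 36 36 36.  K' ⊕ opad = 5f a3 5c 5c 5c 5c 5c.
Inner input = (K'⊕ipad) ∥ m = 35 c9 36 36 36 36 36 ∥ f4 d0.
Inner hash: sum = 53+201+54+54+54+54+54+244+208 = 976 → 03 d0.
Outer input = (K'⊕opad) ∥ inner = 5f a3 5c 5c 5c 5c 5c ∥ 03 d0.
Outer hash (tag): sum = 95+163+92+92+92+92+92+3+208 = 929 → 03 a1.

03a1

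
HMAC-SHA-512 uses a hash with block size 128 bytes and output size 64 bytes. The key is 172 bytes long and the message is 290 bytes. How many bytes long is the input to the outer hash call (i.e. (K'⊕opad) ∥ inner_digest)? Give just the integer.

Key is 172 > 128 bytes, so it is hashed to 64 bytes then zero-padded to 128: |K'| = 128.
Outer input = (K'⊕opad) ∥ H(inner) → 128 + 64 = 192 bytes.

192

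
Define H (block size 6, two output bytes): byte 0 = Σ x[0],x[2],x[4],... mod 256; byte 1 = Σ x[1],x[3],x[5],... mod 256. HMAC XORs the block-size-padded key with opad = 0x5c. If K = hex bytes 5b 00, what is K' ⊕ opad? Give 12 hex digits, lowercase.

075c5c5c5c5c

Key hex bytes 5b 00 is 2 bytes ≤ B = 6; zero-pad to 6 bytes: K' = 5b 00 00 00 00 00.
XOR each byte with 0x5c: 5b⊕5c=07, 00⊕5c=5c, 00⊕5c=5c, 00⊕5c=5c, 00⊕5c=5c, 00⊕5c=5c.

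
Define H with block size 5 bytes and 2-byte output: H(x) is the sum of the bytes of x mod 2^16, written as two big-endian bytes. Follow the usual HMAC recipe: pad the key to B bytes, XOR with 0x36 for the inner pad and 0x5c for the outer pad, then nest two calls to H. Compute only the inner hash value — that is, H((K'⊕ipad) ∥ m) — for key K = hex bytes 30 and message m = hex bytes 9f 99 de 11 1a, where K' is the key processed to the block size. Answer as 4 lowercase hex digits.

Key hex bytes 30 is 1 byte ≤ B = 5; zero-pad to 5 bytes: K' = 30 00 00 00 00.
K' ⊕ ipad = 06 36 36 36 36.
Inner input = 06 36 36 36 36 ∥ 9f 99 de 11 1a.
Inner hash: sum = 6+54+54+54+54+159+153+222+17+26 = 799 → 03 1f.

031f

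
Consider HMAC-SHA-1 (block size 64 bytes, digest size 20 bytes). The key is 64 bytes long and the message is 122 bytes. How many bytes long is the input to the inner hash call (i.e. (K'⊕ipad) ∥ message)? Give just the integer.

Key is 64 ≤ 64 bytes, zero-padded: |K'| = 64.
Inner input = (K'⊕ipad) ∥ m → 64 + 122 = 186 bytes.

186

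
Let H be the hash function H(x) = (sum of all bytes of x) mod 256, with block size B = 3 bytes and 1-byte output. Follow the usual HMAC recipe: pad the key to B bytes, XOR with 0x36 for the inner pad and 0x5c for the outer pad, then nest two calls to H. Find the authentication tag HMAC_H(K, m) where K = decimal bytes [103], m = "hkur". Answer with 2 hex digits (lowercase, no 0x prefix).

Key decimal bytes [103] = 67 is 1 byte ≤ B = 3; zero-pad to 3 bytes: K' = 67 00 00.
K' ⊕ ipad = 51 36 36.  K' ⊕ opad = 3b 5c 5c.
Inner input = (K'⊕ipad) ∥ m = 51 36 36 ∥ 68 6b 75 72.
Inner hash: sum = 81+54+54+104+107+117+114 = 631; mod 256 = 119 → 77.
Outer input = (K'⊕opad) ∥ inner = 3b 5c 5c ∥ 77.
Outer hash (tag): sum = 59+92+92+119 = 362; mod 256 = 106 → 6a.

6a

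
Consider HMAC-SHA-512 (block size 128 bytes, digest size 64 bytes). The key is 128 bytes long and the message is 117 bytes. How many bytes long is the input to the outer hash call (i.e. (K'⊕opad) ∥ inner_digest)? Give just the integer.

Key is 128 ≤ 128 bytes, zero-padded: |K'| = 128.
Outer input = (K'⊕opad) ∥ H(inner) → 128 + 64 = 192 bytes.

192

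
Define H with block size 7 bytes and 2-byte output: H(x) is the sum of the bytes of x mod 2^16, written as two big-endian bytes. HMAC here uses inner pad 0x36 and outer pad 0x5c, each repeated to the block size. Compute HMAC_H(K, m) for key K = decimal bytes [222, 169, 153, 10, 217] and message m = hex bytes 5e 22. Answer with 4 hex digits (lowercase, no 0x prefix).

0420

Key decimal bytes [222, 169, 153, 10, 217] = de a9 99 0a d9 is 5 bytes ≤ B = 7; zero-pad to 7 bytes: K' = de a9 99 0a d9 00 00.
K' ⊕ ipad = e8 9f af 3c ef 36 36.  K' ⊕ opad = 82 f5 c5 56 85 5c 5c.
Inner input = (K'⊕ipad) ∥ m = e8 9f af 3c ef 36 36 ∥ 5e 22.
Inner hash: sum = 232+159+175+60+239+54+54+94+34 = 1101 → 04 4d.
Outer input = (K'⊕opad) ∥ inner = 82 f5 c5 56 85 5c 5c ∥ 04 4d.
Outer hash (tag): sum = 130+245+197+86+133+92+92+4+77 = 1056 → 04 20.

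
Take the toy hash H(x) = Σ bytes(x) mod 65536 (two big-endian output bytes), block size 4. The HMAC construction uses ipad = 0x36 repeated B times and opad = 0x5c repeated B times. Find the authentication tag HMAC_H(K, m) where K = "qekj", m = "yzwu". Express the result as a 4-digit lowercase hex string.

Key "qekj" = 71 65 6b 6a is exactly B = 4 bytes: K' = 71 65 6b 6a.
K' ⊕ ipad = 47 53 5d 5c.  K' ⊕ opad = 2d 39 37 36.
Inner input = (K'⊕ipad) ∥ m = 47 53 5d 5c ∥ 79 7a 77 75.
Inner hash: sum = 71+83+93+92+121+122+119+117 = 818 → 03 32.
Outer input = (K'⊕opad) ∥ inner = 2d 39 37 36 ∥ 03 32.
Outer hash (tag): sum = 45+57+55+54+3+50 = 264 → 01 08.

0108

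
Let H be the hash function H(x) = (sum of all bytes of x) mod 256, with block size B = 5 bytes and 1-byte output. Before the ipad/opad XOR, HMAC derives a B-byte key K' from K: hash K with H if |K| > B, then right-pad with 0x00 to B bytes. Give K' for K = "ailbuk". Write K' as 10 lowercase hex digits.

7800000000

|K| = 6 > B = 5, so first hash the key.
H(K): sum = 97+105+108+98+117+107 = 632; mod 256 = 120 → 78.
Zero-pad H(K) = 78 to 5 bytes: K' = 78 00 00 00 00.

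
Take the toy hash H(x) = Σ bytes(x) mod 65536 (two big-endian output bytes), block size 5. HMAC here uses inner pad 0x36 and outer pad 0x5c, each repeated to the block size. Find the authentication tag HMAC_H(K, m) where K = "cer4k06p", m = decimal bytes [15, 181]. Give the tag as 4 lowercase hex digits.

029a

Key "cer4k06p" = 63 65 72 34 6b 30 36 70 is 8 bytes > B = 5, so hash it first: H(key) = 02 af, then zero-pad to 5 bytes: K' = 02 af 00 00 00.
K' ⊕ ipad = 34 99 36 36 36.  K' ⊕ opad = 5e f3 5c 5c 5c.
Inner input = (K'⊕ipad) ∥ m = 34 99 36 36 36 ∥ 0f b5.
Inner hash: sum = 52+153+54+54+54+15+181 = 563 → 02 33.
Outer input = (K'⊕opad) ∥ inner = 5e f3 5c 5c 5c ∥ 02 33.
Outer hash (tag): sum = 94+243+92+92+92+2+51 = 666 → 02 9a.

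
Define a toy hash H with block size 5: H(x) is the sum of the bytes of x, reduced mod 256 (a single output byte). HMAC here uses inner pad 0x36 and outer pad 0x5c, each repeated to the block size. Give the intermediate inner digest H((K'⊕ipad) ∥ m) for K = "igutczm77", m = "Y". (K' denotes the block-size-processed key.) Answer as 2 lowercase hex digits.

78

Key "igutczm77" = 69 67 75 74 63 7a 6d 37 37 is 9 bytes > B = 5, so hash it first: H(key) = 71, then zero-pad to 5 bytes: K' = 71 00 00 00 00.
K' ⊕ ipad = 47 36 36 36 36.
Inner input = 47 36 36 36 36 ∥ 59.
Inner hash: sum = 71+54+54+54+54+89 = 376; mod 256 = 120 → 78.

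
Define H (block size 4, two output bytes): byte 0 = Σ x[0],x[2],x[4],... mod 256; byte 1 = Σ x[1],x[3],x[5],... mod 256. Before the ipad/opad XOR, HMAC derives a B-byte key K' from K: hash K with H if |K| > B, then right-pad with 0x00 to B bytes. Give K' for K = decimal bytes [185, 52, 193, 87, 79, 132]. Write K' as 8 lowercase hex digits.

|K| = 6 > B = 4, so first hash the key.
H(K): even-index sum = 457 mod 256 = 201; odd-index sum = 271 mod 256 = 15 → c9 0f.
Zero-pad H(K) = c9 0f to 4 bytes: K' = c9 0f 00 00.

c90f0000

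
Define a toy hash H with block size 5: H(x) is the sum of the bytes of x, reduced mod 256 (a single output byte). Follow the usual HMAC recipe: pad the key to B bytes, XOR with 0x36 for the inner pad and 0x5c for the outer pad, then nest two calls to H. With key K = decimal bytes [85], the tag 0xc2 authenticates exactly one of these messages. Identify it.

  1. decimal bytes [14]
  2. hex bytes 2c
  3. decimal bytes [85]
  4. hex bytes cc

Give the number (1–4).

Key decimal bytes [85] = 55 is 1 byte ≤ B = 5; zero-pad to 5 bytes: K' = 55 00 00 00 00.
K' ⊕ ipad = 63 36 36 36 36; K' ⊕ opad = 09 5c 5c 5c 5c.
m1: inner = H(63 36 36 36 36 0e) = 49; tag = H(09 5c 5c 5c 5c 49) = c2 ← matches
m2: inner = H(63 36 36 36 36 2c) = 67; tag = H(09 5c 5c 5c 5c 67) = e0
m3: inner = H(63 36 36 36 36 55) = 90; tag = H(09 5c 5c 5c 5c 90) = 09
m4: inner = H(63 36 36 36 36 cc) = 07; tag = H(09 5c 5c 5c 5c 07) = 80

1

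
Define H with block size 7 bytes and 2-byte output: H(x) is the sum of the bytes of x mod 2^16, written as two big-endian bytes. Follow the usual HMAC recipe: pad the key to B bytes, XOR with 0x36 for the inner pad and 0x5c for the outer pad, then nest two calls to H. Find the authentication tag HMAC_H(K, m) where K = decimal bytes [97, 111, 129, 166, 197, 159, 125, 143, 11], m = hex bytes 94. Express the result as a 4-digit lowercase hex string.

026c

Key decimal bytes [97, 111, 129, 166, 197, 159, 125, 143, 11] = 61 6f 81 a6 c5 9f 7d 8f 0b is 9 bytes > B = 7, so hash it first: H(key) = 04 72, then zero-pad to 7 bytes: K' = 04 72 00 00 00 00 00.
K' ⊕ ipad = 32 44 36 36 36 36 36.  K' ⊕ opad = 58 2e 5c 5c 5c 5c 5c.
Inner input = (K'⊕ipad) ∥ m = 32 44 36 36 36 36 36 ∥ 94.
Inner hash: sum = 50+68+54+54+54+54+54+148 = 536 → 02 18.
Outer input = (K'⊕opad) ∥ inner = 58 2e 5c 5c 5c 5c 5c ∥ 02 18.
Outer hash (tag): sum = 88+46+92+92+92+92+92+2+24 = 620 → 02 6c.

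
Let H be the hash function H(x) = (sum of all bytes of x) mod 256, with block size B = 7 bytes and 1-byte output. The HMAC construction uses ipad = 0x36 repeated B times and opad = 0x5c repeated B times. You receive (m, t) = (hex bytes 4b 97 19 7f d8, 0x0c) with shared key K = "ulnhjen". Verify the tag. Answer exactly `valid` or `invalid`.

valid

Key "ulnhjen" = 75 6c 6e 68 6a 65 6e is exactly B = 7 bytes: K' = 75 6c 6e 68 6a 65 6e.
K' ⊕ ipad = 43 5a 58 5e 5c 53 58; K' ⊕ opad = 29 30 32 34 36 39 32.
Inner hash: sum = 67+90+88+94+92+83+88+75+151+25+127+216 = 1196; mod 256 = 172 → ac.
Outer hash (recomputed tag): sum = 41+48+50+52+54+57+50+172 = 524; mod 256 = 12 → 0c.
Recomputed tag = 0c; claimed = 0c → match.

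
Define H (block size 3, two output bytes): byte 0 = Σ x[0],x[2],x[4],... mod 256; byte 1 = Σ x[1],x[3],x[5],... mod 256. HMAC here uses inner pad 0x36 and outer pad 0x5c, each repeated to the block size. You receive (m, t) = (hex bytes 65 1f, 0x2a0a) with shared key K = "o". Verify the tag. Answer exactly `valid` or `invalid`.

valid

Key "o" = 6f is 1 byte ≤ B = 3; zero-pad to 3 bytes: K' = 6f 00 00.
K' ⊕ ipad = 59 36 36; K' ⊕ opad = 33 5c 5c.
Inner hash: even-index sum = 174 mod 256 = 174; odd-index sum = 155 mod 256 = 155 → ae 9b.
Outer hash (recomputed tag): even-index sum = 298 mod 256 = 42; odd-index sum = 266 mod 256 = 10 → 2a 0a.
Recomputed tag = 2a0a; claimed = 2a0a → match.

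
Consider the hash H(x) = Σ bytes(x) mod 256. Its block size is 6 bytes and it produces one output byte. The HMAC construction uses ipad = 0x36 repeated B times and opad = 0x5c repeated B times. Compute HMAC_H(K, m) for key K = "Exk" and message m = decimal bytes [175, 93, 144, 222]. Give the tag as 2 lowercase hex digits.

Key "Exk" = 45 78 6b is 3 bytes ≤ B = 6; zero-pad to 6 bytes: K' = 45 78 6b 00 00 00.
K' ⊕ ipad = 73 4e 5d 36 36 36.  K' ⊕ opad = 19 24 37 5c 5c 5c.
Inner input = (K'⊕ipad) ∥ m = 73 4e 5d 36 36 36 ∥ af 5d 90 de.
Inner hash: sum = 115+78+93+54+54+54+175+93+144+222 = 1082; mod 256 = 58 → 3a.
Outer input = (K'⊕opad) ∥ inner = 19 24 37 5c 5c 5c ∥ 3a.
Outer hash (tag): sum = 25+36+55+92+92+92+58 = 450; mod 256 = 194 → c2.

c2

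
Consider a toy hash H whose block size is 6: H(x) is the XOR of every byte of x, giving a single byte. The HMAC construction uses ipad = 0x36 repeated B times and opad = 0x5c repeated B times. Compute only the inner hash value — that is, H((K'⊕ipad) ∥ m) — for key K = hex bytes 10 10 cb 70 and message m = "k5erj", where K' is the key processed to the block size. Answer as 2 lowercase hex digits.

98

Key hex bytes 10 10 cb 70 is 4 bytes ≤ B = 6; zero-pad to 6 bytes: K' = 10 10 cb 70 00 00.
K' ⊕ ipad = 26 26 fd 46 36 36.
Inner input = 26 26 fd 46 36 36 ∥ 6b 35 65 72 6a.
Inner hash: XOR 26⊕26⊕fd⊕46⊕36⊕36⊕6b⊕35⊕65⊕72⊕6a = 98.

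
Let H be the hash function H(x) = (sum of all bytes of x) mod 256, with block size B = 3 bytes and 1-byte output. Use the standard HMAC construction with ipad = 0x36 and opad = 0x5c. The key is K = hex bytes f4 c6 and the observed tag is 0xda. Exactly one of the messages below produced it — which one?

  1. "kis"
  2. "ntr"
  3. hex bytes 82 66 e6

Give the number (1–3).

Key hex bytes f4 c6 is 2 bytes ≤ B = 3; zero-pad to 3 bytes: K' = f4 c6 00.
K' ⊕ ipad = c2 f0 36; K' ⊕ opad = a8 9a 5c.
m1: inner = H(c2 f0 36 6b 69 73) = 2f; tag = H(a8 9a 5c 2f) = cd
m2: inner = H(c2 f0 36 6e 74 72) = 3c; tag = H(a8 9a 5c 3c) = da ← matches
m3: inner = H(c2 f0 36 82 66 e6) = b6; tag = H(a8 9a 5c b6) = 54

2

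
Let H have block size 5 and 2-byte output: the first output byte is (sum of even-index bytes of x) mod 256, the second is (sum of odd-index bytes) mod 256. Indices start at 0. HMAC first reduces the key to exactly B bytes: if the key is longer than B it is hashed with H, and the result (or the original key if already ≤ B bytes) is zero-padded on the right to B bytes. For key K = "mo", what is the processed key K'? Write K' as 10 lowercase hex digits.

6d6f000000

Key "mo" = 6d 6f is 2 bytes ≤ B = 5; zero-pad to 5 bytes: K' = 6d 6f 00 00 00.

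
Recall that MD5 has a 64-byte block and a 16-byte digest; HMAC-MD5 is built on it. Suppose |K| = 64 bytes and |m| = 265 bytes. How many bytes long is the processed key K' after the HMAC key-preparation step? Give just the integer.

64

Key is 64 ≤ 64 bytes, zero-padded: |K'| = 64.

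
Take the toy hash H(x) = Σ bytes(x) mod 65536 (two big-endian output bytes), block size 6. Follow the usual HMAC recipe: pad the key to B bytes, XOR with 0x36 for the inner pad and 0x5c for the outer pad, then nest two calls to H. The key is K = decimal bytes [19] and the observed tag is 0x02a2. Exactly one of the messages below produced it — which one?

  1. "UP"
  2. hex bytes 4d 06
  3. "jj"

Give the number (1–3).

Key decimal bytes [19] = 13 is 1 byte ≤ B = 6; zero-pad to 6 bytes: K' = 13 00 00 00 00 00.
K' ⊕ ipad = 25 36 36 36 36 36; K' ⊕ opad = 4f 5c 5c 5c 5c 5c.
m1: inner = H(25 36 36 36 36 36 55 50) = 01 d8; tag = H(4f 5c 5c 5c 5c 5c 01 d8) = 02f4
m2: inner = H(25 36 36 36 36 36 4d 06) = 01 86; tag = H(4f 5c 5c 5c 5c 5c 01 86) = 02a2 ← matches
m3: inner = H(25 36 36 36 36 36 6a 6a) = 02 07; tag = H(4f 5c 5c 5c 5c 5c 02 07) = 0224

2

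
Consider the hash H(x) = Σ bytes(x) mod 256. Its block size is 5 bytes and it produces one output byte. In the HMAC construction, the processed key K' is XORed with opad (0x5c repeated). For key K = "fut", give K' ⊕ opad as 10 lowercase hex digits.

3a29285c5c

Key "fut" = 66 75 74 is 3 bytes ≤ B = 5; zero-pad to 5 bytes: K' = 66 75 74 00 00.
XOR each byte with 0x5c: 66⊕5c=3a, 75⊕5c=29, 74⊕5c=28, 00⊕5c=5c, 00⊕5c=5c.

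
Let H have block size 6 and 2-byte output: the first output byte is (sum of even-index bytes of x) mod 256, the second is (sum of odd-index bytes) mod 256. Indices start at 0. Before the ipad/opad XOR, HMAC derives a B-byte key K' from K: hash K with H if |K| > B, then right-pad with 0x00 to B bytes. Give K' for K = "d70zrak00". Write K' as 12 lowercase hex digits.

a14200000000

|K| = 9 > B = 6, so first hash the key.
H(K): even-index sum = 417 mod 256 = 161; odd-index sum = 322 mod 256 = 66 → a1 42.
Zero-pad H(K) = a1 42 to 6 bytes: K' = a1 42 00 00 00 00.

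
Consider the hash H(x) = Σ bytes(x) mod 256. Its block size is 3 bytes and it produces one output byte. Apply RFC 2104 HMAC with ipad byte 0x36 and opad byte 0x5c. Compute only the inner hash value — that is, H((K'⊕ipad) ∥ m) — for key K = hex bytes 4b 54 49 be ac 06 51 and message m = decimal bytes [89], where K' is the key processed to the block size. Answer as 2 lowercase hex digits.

Key hex bytes 4b 54 49 be ac 06 51 is 7 bytes > B = 3, so hash it first: H(key) = a9, then zero-pad to 3 bytes: K' = a9 00 00.
K' ⊕ ipad = 9f 36 36.
Inner input = 9f 36 36 ∥ 59.
Inner hash: sum = 159+54+54+89 = 356; mod 256 = 100 → 64.

64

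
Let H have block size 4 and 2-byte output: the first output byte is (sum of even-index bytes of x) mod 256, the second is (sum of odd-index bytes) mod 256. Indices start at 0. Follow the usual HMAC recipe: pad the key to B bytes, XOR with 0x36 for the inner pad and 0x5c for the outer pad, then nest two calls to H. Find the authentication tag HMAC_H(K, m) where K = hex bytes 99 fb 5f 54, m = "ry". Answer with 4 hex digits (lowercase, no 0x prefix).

5257

Key hex bytes 99 fb 5f 54 is exactly B = 4 bytes: K' = 99 fb 5f 54.
K' ⊕ ipad = af cd 69 62.  K' ⊕ opad = c5 a7 03 08.
Inner input = (K'⊕ipad) ∥ m = af cd 69 62 ∥ 72 79.
Inner hash: even-index sum = 394 mod 256 = 138; odd-index sum = 424 mod 256 = 168 → 8a a8.
Outer input = (K'⊕opad) ∥ inner = c5 a7 03 08 ∥ 8a a8.
Outer hash (tag): even-index sum = 338 mod 256 = 82; odd-index sum = 343 mod 256 = 87 → 52 57.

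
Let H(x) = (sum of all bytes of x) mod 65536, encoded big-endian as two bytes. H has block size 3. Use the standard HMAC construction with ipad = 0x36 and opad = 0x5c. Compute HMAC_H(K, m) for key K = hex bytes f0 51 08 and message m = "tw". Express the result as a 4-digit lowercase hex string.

Key hex bytes f0 51 08 is exactly B = 3 bytes: K' = f0 51 08.
K' ⊕ ipad = c6 67 3e.  K' ⊕ opad = ac 0d 54.
Inner input = (K'⊕ipad) ∥ m = c6 67 3e ∥ 74 77.
Inner hash: sum = 198+103+62+116+119 = 598 → 02 56.
Outer input = (K'⊕opad) ∥ inner = ac 0d 54 ∥ 02 56.
Outer hash (tag): sum = 172+13+84+2+86 = 357 → 01 65.

0165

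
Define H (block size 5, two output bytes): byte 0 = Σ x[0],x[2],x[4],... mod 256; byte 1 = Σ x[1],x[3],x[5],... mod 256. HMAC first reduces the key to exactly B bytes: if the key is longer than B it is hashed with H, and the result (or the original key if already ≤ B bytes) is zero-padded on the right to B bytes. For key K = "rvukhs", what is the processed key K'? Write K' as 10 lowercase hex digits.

|K| = 6 > B = 5, so first hash the key.
H(K): even-index sum = 335 mod 256 = 79; odd-index sum = 340 mod 256 = 84 → 4f 54.
Zero-pad H(K) = 4f 54 to 5 bytes: K' = 4f 54 00 00 00.

4f54000000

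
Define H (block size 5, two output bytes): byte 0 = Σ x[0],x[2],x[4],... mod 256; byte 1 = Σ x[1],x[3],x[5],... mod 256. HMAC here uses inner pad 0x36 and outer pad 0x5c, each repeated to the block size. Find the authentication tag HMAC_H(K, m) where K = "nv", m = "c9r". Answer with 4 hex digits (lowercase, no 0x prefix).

3583

Key "nv" = 6e 76 is 2 bytes ≤ B = 5; zero-pad to 5 bytes: K' = 6e 76 00 00 00.
K' ⊕ ipad = 58 40 36 36 36.  K' ⊕ opad = 32 2a 5c 5c 5c.
Inner input = (K'⊕ipad) ∥ m = 58 40 36 36 36 ∥ 63 39 72.
Inner hash: even-index sum = 253 mod 256 = 253; odd-index sum = 331 mod 256 = 75 → fd 4b.
Outer input = (K'⊕opad) ∥ inner = 32 2a 5c 5c 5c ∥ fd 4b.
Outer hash (tag): even-index sum = 309 mod 256 = 53; odd-index sum = 387 mod 256 = 131 → 35 83.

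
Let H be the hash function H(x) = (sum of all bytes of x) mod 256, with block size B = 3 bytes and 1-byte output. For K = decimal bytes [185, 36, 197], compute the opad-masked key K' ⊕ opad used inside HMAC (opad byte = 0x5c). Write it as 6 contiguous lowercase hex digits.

Key decimal bytes [185, 36, 197] = b9 24 c5 is exactly B = 3 bytes: K' = b9 24 c5.
XOR each byte with 0x5c: b9⊕5c=e5, 24⊕5c=78, c5⊕5c=99.

e57899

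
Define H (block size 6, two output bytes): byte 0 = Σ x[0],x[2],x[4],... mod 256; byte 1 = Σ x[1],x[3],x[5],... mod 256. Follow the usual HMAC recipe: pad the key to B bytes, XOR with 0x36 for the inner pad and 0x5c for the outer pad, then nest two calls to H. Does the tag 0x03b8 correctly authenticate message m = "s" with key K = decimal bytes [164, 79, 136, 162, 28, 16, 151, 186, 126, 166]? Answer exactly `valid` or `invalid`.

Key decimal bytes [164, 79, 136, 162, 28, 16, 151, 186, 126, 166] = a4 4f 88 a2 1c 10 97 ba 7e a6 is 10 bytes > B = 6, so hash it first: H(key) = 5d 61, then zero-pad to 6 bytes: K' = 5d 61 00 00 00 00.
K' ⊕ ipad = 6b 57 36 36 36 36; K' ⊕ opad = 01 3d 5c 5c 5c 5c.
Inner hash: even-index sum = 330 mod 256 = 74; odd-index sum = 195 mod 256 = 195 → 4a c3.
Outer hash (recomputed tag): even-index sum = 259 mod 256 = 3; odd-index sum = 440 mod 256 = 184 → 03 b8.
Recomputed tag = 03b8; claimed = 03b8 → match.

valid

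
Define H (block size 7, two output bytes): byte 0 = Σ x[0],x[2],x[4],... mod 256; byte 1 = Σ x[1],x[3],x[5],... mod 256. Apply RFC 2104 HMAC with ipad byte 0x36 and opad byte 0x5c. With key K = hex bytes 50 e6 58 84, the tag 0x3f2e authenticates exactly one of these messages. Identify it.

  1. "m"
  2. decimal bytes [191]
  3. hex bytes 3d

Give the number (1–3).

Key hex bytes 50 e6 58 84 is 4 bytes ≤ B = 7; zero-pad to 7 bytes: K' = 50 e6 58 84 00 00 00.
K' ⊕ ipad = 66 d0 6e b2 36 36 36; K' ⊕ opad = 0c ba 04 d8 5c 5c 5c.
m1: inner = H(66 d0 6e b2 36 36 36 6d) = 40 25; tag = H(0c ba 04 d8 5c 5c 5c 40 25) = ed2e
m2: inner = H(66 d0 6e b2 36 36 36 bf) = 40 77; tag = H(0c ba 04 d8 5c 5c 5c 40 77) = 3f2e ← matches
m3: inner = H(66 d0 6e b2 36 36 36 3d) = 40 f5; tag = H(0c ba 04 d8 5c 5c 5c 40 f5) = bd2e

2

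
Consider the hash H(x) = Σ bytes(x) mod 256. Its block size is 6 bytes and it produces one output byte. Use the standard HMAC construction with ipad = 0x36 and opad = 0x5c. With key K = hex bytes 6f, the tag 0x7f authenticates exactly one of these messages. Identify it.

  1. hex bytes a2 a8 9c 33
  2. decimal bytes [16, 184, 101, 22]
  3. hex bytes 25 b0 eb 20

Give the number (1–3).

1

Key hex bytes 6f is 1 byte ≤ B = 6; zero-pad to 6 bytes: K' = 6f 00 00 00 00 00.
K' ⊕ ipad = 59 36 36 36 36 36; K' ⊕ opad = 33 5c 5c 5c 5c 5c.
m1: inner = H(59 36 36 36 36 36 a2 a8 9c 33) = 80; tag = H(33 5c 5c 5c 5c 5c 80) = 7f ← matches
m2: inner = H(59 36 36 36 36 36 10 b8 65 16) = aa; tag = H(33 5c 5c 5c 5c 5c aa) = a9
m3: inner = H(59 36 36 36 36 36 25 b0 eb 20) = 47; tag = H(33 5c 5c 5c 5c 5c 47) = 46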